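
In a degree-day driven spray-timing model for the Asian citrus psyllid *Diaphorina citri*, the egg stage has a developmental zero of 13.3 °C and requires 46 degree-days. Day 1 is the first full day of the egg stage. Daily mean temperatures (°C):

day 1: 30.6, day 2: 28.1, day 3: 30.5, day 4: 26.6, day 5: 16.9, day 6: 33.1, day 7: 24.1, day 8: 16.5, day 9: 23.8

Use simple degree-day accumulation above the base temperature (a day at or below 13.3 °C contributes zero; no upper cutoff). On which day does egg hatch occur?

day 3

Daily DD above 13.3 °C: 17.3, 14.8, 17.2, 13.3, 3.6, 19.8, 10.8, 3.2, 10.5.
Cumulative: 17.3, 32.1, 49.3, 62.6, 66.2, 86.0, 96.8, 100.0, 110.5.
The total first reaches 46 DD on day 3.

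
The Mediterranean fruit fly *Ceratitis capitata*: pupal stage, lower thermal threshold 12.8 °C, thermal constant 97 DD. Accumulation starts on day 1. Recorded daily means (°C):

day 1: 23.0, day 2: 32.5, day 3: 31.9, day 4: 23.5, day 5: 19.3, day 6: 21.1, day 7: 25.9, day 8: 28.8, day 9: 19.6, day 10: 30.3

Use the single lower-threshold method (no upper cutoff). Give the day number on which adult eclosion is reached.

Daily DD above 12.8 °C: 10.2, 19.7, 19.1, 10.7, 6.5, 8.3, 13.1, 16.0, 6.8, 17.5.
Cumulative: 10.2, 29.9, 49.0, 59.7, 66.2, 74.5, 87.6, 103.6, 110.4, 127.9.
The total first reaches 97 DD on day 8.

day 8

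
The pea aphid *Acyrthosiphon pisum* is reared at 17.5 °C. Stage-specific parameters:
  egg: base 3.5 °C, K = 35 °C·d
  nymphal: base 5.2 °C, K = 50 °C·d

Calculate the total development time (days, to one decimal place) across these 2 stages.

6.6 days

egg: 35 / (17.5 − 3.5) = 35 / 14.0 = 2.500 d.
nymphal: 50 / (17.5 − 5.2) = 50 / 12.3 = 4.065 d.
Sum = 6.565 ≈ 6.6 days.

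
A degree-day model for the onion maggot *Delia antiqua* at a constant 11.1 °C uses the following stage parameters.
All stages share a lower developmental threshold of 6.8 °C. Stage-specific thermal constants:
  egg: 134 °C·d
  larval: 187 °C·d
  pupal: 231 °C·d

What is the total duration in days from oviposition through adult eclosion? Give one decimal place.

Daily accumulation at 11.1 °C = 11.1 − 6.8 = 4.3 DD/day.
Total K = 134 + 187 + 231 = 552 DD.
Total duration = 552 / 4.3 = 128.372 ≈ 128.4 days.

128.4 days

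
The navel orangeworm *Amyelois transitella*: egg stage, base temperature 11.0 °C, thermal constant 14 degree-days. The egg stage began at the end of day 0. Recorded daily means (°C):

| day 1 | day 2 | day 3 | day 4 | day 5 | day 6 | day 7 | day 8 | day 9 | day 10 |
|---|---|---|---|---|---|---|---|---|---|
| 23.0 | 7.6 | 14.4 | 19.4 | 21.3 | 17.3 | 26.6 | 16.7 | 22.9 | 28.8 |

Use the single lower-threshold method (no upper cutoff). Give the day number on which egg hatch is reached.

Daily DD above 11.0 °C: 12.0, 0.0, 3.4, 8.4, 10.3, 6.3, 15.6, 5.7, 11.9, 17.8.
Cumulative: 12.0, 12.0, 15.4, 23.8, 34.1, 40.4, 56.0, 61.7, 73.6, 91.4.
The total first reaches 14 DD on day 3.

day 3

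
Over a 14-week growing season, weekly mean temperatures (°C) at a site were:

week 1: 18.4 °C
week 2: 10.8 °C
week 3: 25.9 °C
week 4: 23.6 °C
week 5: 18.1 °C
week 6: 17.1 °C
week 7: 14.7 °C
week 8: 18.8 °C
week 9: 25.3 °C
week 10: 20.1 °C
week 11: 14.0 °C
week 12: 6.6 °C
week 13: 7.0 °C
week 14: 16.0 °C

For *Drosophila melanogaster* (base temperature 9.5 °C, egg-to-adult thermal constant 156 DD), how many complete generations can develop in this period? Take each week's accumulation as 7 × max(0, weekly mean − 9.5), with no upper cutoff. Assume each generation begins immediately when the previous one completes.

4 generations

Weekly DD (7 × max(0, T̄ − 9.5)): 62.3, 9.1, 114.8, 98.7, 60.2, 53.2, 36.4, 65.1, 110.6, 74.2, 31.5, 0.0, 0.0, 45.5.
Season total = 761.6 DD.
Complete generations = ⌊761.6 / 156⌋ = 4.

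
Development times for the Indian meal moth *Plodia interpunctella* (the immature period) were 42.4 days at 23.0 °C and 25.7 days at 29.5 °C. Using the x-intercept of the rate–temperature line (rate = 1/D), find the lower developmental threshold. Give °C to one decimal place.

Equal thermal constants: D₁(T₁ − T_b) = D₂(T₂ − T_b).
42.4·(23.0 − T_b) = 25.7·(29.5 − T_b)
T_b = (42.4·23.0 − 25.7·29.5) / (42.4 − 25.7) = 217.05 / 16.7 = 12.997 °C ≈ 13.0 °C.

13.0 °C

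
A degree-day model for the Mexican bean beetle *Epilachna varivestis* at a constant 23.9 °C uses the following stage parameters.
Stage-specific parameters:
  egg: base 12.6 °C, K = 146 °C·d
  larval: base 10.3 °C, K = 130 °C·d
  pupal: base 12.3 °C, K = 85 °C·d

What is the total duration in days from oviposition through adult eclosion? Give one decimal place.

egg: 146 / (23.9 − 12.6) = 146 / 11.3 = 12.920 d.
larval: 130 / (23.9 − 10.3) = 130 / 13.6 = 9.559 d.
pupal: 85 / (23.9 − 12.3) = 85 / 11.6 = 7.328 d.
Sum = 29.807 ≈ 29.8 days.

29.8 days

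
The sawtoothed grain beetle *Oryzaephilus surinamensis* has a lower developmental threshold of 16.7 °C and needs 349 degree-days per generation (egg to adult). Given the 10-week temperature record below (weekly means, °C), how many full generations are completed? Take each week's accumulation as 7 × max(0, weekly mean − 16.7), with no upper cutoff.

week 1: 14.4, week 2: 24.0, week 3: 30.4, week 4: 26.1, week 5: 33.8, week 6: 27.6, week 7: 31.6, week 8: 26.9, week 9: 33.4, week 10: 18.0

2 generations

Weekly DD (7 × max(0, T̄ − 16.7)): 0.0, 51.1, 95.9, 65.8, 119.7, 76.3, 104.3, 71.4, 116.9, 9.1.
Season total = 710.5 DD.
Complete generations = ⌊710.5 / 349⌋ = 2.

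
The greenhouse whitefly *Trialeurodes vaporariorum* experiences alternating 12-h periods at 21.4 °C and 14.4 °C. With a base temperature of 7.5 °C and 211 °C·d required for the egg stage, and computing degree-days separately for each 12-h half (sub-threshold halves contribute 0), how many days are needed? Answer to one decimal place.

20.3 days

Day half: max(0, 21.4 − 7.5) × 0.5 = 13.9 × 0.5 = 6.95 DD.
Night half: max(0, 14.4 − 7.5) × 0.5 = 6.9 × 0.5 = 3.45 DD.
Per 24 h: 10.40 DD/day.
Duration = 211 / 10.40 = 20.288 ≈ 20.3 days.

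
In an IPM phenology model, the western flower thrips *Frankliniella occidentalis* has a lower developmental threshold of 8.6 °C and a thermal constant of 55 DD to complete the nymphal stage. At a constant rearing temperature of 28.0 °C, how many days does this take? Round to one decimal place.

2.8 days

Daily accumulation = 28.0 − 8.6 = 19.4 DD/day.
Duration = 55 / 19.4 = 2.835 ≈ 2.8 days.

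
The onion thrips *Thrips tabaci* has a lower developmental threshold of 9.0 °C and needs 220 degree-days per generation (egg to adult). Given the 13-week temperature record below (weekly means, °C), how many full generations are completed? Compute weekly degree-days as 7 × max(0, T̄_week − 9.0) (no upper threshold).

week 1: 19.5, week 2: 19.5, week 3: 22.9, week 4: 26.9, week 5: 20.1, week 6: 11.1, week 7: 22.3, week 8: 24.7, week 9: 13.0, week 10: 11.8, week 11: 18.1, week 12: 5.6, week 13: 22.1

3 generations

Weekly DD (7 × max(0, T̄ − 9.0)): 73.5, 73.5, 97.3, 125.3, 77.7, 14.7, 93.1, 109.9, 28.0, 19.6, 63.7, 0.0, 91.7.
Season total = 868.0 DD.
Complete generations = ⌊868.0 / 220⌋ = 3.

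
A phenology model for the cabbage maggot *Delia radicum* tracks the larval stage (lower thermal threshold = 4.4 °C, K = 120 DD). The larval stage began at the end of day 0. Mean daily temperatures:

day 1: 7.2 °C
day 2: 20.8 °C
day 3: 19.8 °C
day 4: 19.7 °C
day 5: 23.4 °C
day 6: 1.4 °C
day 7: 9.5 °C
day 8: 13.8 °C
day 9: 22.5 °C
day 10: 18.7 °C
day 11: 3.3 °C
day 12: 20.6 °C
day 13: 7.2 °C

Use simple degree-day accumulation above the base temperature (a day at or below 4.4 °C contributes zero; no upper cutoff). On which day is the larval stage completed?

day 12

Daily DD above 4.4 °C: 2.8, 16.4, 15.4, 15.3, 19.0, 0.0, 5.1, 9.4, 18.1, 14.3, 0.0, 16.2, 2.8.
Cumulative: 2.8, 19.2, 34.6, 49.9, 68.9, 68.9, 74.0, 83.4, 101.5, 115.8, 115.8, 132.0, 134.8.
The total first reaches 120 DD on day 12.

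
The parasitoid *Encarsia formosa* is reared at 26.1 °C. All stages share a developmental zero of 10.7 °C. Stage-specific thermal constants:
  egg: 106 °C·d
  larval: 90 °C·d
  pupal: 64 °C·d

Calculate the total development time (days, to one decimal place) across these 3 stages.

Daily accumulation at 26.1 °C = 26.1 − 10.7 = 15.4 DD/day.
Total K = 106 + 90 + 64 = 260 DD.
Total duration = 260 / 15.4 = 16.883 ≈ 16.9 days.

16.9 days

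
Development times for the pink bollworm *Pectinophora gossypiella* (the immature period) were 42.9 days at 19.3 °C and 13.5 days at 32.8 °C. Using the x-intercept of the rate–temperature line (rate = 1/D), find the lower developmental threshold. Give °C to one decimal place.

Equal thermal constants: D₁(T₁ − T_b) = D₂(T₂ − T_b).
42.9·(19.3 − T_b) = 13.5·(32.8 − T_b)
T_b = (42.9·19.3 − 13.5·32.8) / (42.9 − 13.5) = 385.17 / 29.4 = 13.101 °C ≈ 13.1 °C.

13.1 °C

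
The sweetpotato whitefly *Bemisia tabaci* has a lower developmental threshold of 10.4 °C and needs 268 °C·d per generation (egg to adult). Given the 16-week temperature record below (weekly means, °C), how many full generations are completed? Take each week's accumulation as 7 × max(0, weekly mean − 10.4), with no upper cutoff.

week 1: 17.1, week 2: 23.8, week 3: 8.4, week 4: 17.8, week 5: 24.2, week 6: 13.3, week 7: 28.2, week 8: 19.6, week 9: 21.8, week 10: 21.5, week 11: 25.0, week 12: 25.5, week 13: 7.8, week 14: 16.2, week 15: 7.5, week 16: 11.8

Weekly DD (7 × max(0, T̄ − 10.4)): 46.9, 93.8, 0.0, 51.8, 96.6, 20.3, 124.6, 64.4, 79.8, 77.7, 102.2, 105.7, 0.0, 40.6, 0.0, 9.8.
Season total = 914.2 DD.
Complete generations = ⌊914.2 / 268⌋ = 3.

3 generations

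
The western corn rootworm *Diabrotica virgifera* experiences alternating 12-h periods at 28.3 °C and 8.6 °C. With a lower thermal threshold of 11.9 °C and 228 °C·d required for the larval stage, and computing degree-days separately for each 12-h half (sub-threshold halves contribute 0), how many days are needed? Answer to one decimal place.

27.8 days

Day half: max(0, 28.3 − 11.9) × 0.5 = 16.4 × 0.5 = 8.20 DD.
Night half: max(0, 8.6 − 11.9) × 0.5 = 0.0 × 0.5 = 0.00 DD.
Per 24 h: 8.20 DD/day.
Duration = 228 / 8.20 = 27.805 ≈ 27.8 days.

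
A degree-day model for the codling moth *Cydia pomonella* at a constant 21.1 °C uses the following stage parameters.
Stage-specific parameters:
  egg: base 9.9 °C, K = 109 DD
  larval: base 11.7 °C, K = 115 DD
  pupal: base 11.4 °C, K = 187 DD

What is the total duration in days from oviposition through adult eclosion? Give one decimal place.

egg: 109 / (21.1 − 9.9) = 109 / 11.2 = 9.732 d.
larval: 115 / (21.1 − 11.7) = 115 / 9.4 = 12.234 d.
pupal: 187 / (21.1 − 11.4) = 187 / 9.7 = 19.278 d.
Sum = 41.245 ≈ 41.2 days.

41.2 days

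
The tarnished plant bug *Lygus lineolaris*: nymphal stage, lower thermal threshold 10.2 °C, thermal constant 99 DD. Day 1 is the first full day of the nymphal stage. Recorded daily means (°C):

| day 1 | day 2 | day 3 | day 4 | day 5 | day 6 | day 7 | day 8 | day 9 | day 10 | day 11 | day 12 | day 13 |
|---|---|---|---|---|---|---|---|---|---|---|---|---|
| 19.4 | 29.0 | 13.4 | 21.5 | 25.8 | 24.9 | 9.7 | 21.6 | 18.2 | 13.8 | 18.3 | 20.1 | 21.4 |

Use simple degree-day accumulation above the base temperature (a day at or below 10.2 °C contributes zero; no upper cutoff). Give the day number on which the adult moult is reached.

day 11

Daily DD above 10.2 °C: 9.2, 18.8, 3.2, 11.3, 15.6, 14.7, 0.0, 11.4, 8.0, 3.6, 8.1, 9.9, 11.2.
Cumulative: 9.2, 28.0, 31.2, 42.5, 58.1, 72.8, 72.8, 84.2, 92.2, 95.8, 103.9, 113.8, 125.0.
The total first reaches 99 DD on day 11.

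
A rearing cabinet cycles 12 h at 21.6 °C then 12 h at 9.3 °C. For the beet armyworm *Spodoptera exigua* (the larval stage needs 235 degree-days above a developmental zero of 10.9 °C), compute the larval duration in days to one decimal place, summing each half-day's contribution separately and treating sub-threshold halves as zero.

43.9 days

Day half: max(0, 21.6 − 10.9) × 0.5 = 10.7 × 0.5 = 5.35 DD.
Night half: max(0, 9.3 − 10.9) × 0.5 = 0.0 × 0.5 = 0.00 DD.
Per 24 h: 5.35 DD/day.
Duration = 235 / 5.35 = 43.925 ≈ 43.9 days.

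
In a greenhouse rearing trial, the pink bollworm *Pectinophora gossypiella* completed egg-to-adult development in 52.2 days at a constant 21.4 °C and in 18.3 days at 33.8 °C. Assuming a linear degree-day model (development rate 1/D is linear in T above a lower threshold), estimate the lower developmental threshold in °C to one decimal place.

14.7 °C

Linear rate model ⇒ the product D·(T − T_b) is constant across temperatures.
52.2·(21.4 − T_b) = 18.3·(33.8 − T_b)
T_b = (52.2·21.4 − 18.3·33.8) / (52.2 − 18.3) = 498.54 / 33.9 = 14.706 °C ≈ 14.7 °C.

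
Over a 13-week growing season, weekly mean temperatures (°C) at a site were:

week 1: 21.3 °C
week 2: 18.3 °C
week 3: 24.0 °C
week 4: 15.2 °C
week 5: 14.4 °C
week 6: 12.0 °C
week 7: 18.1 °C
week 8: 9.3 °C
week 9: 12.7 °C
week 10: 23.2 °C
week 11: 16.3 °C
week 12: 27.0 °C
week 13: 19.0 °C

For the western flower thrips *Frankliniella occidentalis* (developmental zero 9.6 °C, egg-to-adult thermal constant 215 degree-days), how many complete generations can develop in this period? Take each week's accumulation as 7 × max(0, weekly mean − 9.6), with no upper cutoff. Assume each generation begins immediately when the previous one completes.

Weekly DD (7 × max(0, T̄ − 9.6)): 81.9, 60.9, 100.8, 39.2, 33.6, 16.8, 59.5, 0.0, 21.7, 95.2, 46.9, 121.8, 65.8.
Season total = 744.1 DD.
Complete generations = ⌊744.1 / 215⌋ = 3.

3 generations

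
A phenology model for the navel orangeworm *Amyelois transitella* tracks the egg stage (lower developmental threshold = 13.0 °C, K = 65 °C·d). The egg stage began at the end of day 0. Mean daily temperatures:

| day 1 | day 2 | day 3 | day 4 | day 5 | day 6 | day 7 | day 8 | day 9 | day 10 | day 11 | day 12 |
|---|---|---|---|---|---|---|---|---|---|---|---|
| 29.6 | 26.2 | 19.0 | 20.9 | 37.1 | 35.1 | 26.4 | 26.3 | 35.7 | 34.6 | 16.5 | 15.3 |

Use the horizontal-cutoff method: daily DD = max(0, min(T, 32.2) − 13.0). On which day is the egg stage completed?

day 6

Daily DD above 13.0 °C (capped at 19.2): 16.6, 13.2, 6.0, 7.9, 19.2, 19.2, 13.4, 13.3, 19.2, 19.2, 3.5, 2.3.
Cumulative: 16.6, 29.8, 35.8, 43.7, 62.9, 82.1, 95.5, 108.8, 128.0, 147.2, 150.7, 153.0.
The total first reaches 65 DD on day 6.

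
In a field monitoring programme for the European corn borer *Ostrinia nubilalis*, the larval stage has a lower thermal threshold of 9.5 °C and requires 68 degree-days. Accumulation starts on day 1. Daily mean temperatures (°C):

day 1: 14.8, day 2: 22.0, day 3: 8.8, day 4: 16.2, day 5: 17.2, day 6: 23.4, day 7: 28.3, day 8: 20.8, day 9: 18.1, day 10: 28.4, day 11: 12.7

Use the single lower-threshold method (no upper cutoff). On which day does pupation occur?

Daily DD above 9.5 °C: 5.3, 12.5, 0.0, 6.7, 7.7, 13.9, 18.8, 11.3, 8.6, 18.9, 3.2.
Cumulative: 5.3, 17.8, 17.8, 24.5, 32.2, 46.1, 64.9, 76.2, 84.8, 103.7, 106.9.
The total first reaches 68 DD on day 8.

day 8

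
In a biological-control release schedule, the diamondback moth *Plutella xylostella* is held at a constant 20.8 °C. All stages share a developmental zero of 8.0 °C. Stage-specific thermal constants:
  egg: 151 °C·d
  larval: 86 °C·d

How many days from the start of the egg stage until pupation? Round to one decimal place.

Daily accumulation at 20.8 °C = 20.8 − 8.0 = 12.8 DD/day.
Total K = 151 + 86 = 237 DD.
Total duration = 237 / 12.8 = 18.516 ≈ 18.5 days.

18.5 days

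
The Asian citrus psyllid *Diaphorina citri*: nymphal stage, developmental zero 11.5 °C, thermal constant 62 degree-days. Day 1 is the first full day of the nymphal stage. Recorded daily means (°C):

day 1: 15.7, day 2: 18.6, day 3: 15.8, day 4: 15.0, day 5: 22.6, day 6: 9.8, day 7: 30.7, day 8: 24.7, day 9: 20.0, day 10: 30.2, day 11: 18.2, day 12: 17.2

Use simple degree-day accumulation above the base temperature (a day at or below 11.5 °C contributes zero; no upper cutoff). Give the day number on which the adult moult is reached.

Daily DD above 11.5 °C: 4.2, 7.1, 4.3, 3.5, 11.1, 0.0, 19.2, 13.2, 8.5, 18.7, 6.7, 5.7.
Cumulative: 4.2, 11.3, 15.6, 19.1, 30.2, 30.2, 49.4, 62.6, 71.1, 89.8, 96.5, 102.2.
The total first reaches 62 DD on day 8.

day 8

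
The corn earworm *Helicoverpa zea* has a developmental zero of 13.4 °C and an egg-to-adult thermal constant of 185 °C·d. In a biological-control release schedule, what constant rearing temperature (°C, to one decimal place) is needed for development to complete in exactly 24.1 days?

21.1 °C

Required daily accumulation = 185 / 24.1 = 7.676 DD/day.
T = T_base + 7.676 = 13.4 + 7.676 = 21.076 ≈ 21.1 °C.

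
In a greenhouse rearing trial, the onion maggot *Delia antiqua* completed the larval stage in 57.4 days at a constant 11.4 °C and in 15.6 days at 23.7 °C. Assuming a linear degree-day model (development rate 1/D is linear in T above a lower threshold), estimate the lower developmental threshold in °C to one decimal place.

Under the model K = D·(T − T_b), so D₁·(T₁ − T_b) = D₂·(T₂ − T_b).
57.4·(11.4 − T_b) = 15.6·(23.7 − T_b)
T_b = (57.4·11.4 − 15.6·23.7) / (57.4 − 15.6) = 284.64 / 41.8 = 6.810 °C ≈ 6.8 °C.

6.8 °C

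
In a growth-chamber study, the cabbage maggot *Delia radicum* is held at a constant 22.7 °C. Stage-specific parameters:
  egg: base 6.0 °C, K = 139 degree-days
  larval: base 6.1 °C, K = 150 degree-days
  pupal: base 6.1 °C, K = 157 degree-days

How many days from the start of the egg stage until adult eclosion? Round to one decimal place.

egg: 139 / (22.7 − 6.0) = 139 / 16.7 = 8.323 d.
larval: 150 / (22.7 − 6.1) = 150 / 16.6 = 9.036 d.
pupal: 157 / (22.7 − 6.1) = 157 / 16.6 = 9.458 d.
Sum = 26.817 ≈ 26.8 days.

26.8 days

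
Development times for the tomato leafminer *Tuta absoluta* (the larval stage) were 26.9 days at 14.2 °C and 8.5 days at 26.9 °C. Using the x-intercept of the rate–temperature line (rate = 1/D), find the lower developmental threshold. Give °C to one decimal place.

Under the model K = D·(T − T_b), so D₁·(T₁ − T_b) = D₂·(T₂ − T_b).
26.9·(14.2 − T_b) = 8.5·(26.9 − T_b)
T_b = (26.9·14.2 − 8.5·26.9) / (26.9 − 8.5) = 153.33 / 18.4 = 8.333 °C ≈ 8.3 °C.

8.3 °C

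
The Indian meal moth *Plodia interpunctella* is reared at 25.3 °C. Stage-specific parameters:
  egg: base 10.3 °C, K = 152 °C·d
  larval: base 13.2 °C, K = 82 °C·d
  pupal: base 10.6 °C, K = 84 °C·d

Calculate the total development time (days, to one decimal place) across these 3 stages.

22.6 days

egg: 152 / (25.3 − 10.3) = 152 / 15.0 = 10.133 d.
larval: 82 / (25.3 − 13.2) = 82 / 12.1 = 6.777 d.
pupal: 84 / (25.3 − 10.6) = 84 / 14.7 = 5.714 d.
Sum = 22.624 ≈ 22.6 days.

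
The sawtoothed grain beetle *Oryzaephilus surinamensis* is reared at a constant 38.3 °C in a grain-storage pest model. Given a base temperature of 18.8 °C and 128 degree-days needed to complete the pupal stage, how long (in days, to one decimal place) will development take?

6.6 days

Daily accumulation = 38.3 − 18.8 = 19.5 DD/day.
Duration = 128 / 19.5 = 6.564 ≈ 6.6 days.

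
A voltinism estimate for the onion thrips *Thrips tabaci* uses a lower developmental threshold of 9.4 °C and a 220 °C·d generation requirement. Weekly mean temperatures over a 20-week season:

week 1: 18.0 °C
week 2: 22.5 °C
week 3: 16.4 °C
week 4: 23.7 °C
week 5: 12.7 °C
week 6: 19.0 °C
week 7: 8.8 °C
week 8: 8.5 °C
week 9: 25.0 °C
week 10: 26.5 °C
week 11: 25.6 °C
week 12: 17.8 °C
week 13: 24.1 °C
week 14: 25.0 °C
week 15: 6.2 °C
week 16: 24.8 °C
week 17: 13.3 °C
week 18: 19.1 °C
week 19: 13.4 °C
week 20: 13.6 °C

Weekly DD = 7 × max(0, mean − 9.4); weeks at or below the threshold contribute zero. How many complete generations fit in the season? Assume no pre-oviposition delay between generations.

Weekly DD (7 × max(0, T̄ − 9.4)): 60.2, 91.7, 49.0, 100.1, 23.1, 67.2, 0.0, 0.0, 109.2, 119.7, 113.4, 58.8, 102.9, 109.2, 0.0, 107.8, 27.3, 67.9, 28.0, 29.4.
Season total = 1264.9 DD.
Complete generations = ⌊1264.9 / 220⌋ = 5.

5 generations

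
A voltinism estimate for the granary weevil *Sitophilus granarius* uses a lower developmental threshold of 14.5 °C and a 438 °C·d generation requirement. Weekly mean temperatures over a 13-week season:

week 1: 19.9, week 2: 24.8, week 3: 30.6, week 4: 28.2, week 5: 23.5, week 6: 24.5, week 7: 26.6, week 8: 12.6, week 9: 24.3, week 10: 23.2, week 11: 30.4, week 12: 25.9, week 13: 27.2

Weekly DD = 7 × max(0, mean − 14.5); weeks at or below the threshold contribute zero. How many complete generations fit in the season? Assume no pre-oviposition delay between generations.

2 generations

Weekly DD (7 × max(0, T̄ − 14.5)): 37.8, 72.1, 112.7, 95.9, 63.0, 70.0, 84.7, 0.0, 68.6, 60.9, 111.3, 79.8, 88.9.
Season total = 945.7 DD.
Complete generations = ⌊945.7 / 438⌋ = 2.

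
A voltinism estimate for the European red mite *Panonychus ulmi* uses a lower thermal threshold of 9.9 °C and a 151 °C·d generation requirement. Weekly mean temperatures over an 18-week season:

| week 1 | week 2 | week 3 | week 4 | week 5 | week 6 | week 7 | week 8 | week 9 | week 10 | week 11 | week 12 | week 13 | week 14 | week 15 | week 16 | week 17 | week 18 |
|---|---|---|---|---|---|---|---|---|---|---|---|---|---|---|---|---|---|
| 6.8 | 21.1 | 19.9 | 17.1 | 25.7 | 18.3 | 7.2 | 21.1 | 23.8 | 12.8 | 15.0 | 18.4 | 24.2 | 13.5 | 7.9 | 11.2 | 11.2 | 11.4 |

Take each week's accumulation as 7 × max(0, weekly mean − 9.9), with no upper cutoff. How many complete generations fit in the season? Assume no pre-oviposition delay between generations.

5 generations

Weekly DD (7 × max(0, T̄ − 9.9)): 0.0, 78.4, 70.0, 50.4, 110.6, 58.8, 0.0, 78.4, 97.3, 20.3, 35.7, 59.5, 100.1, 25.2, 0.0, 9.1, 9.1, 10.5.
Season total = 813.4 DD.
Complete generations = ⌊813.4 / 151⌋ = 5.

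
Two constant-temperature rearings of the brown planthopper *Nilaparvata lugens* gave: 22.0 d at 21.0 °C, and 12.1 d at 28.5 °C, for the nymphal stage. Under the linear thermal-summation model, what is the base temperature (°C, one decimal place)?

11.8 °C

Under the model K = D·(T − T_b), so D₁·(T₁ − T_b) = D₂·(T₂ − T_b).
22.0·(21.0 − T_b) = 12.1·(28.5 − T_b)
T_b = (22.0·21.0 − 12.1·28.5) / (22.0 − 12.1) = 117.15 / 9.9 = 11.833 °C ≈ 11.8 °C.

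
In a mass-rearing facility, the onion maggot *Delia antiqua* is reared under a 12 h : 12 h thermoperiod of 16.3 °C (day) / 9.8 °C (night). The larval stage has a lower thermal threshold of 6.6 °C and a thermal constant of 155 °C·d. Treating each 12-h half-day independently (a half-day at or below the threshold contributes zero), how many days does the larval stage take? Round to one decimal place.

Day half: max(0, 16.3 − 6.6) × 0.5 = 9.7 × 0.5 = 4.85 DD.
Night half: max(0, 9.8 − 6.6) × 0.5 = 3.2 × 0.5 = 1.60 DD.
Per 24 h: 6.45 DD/day.
Duration = 155 / 6.45 = 24.031 ≈ 24.0 days.

24.0 days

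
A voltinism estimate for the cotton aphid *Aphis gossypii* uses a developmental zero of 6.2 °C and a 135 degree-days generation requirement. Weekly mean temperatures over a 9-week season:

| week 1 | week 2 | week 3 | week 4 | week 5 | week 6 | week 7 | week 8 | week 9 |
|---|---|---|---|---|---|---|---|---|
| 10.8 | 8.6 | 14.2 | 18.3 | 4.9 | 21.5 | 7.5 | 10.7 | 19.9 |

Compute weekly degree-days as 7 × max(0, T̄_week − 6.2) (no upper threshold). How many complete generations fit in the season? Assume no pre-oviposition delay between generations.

Weekly DD (7 × max(0, T̄ − 6.2)): 32.2, 16.8, 56.0, 84.7, 0.0, 107.1, 9.1, 31.5, 95.9.
Season total = 433.3 DD.
Complete generations = ⌊433.3 / 135⌋ = 3.

3 generations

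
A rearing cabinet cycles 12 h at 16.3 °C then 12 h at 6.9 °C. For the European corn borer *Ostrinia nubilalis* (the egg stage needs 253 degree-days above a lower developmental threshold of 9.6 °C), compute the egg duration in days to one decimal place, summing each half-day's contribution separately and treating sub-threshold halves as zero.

Day half: max(0, 16.3 − 9.6) × 0.5 = 6.7 × 0.5 = 3.35 DD.
Night half: max(0, 6.9 − 9.6) × 0.5 = 0.0 × 0.5 = 0.00 DD.
Per 24 h: 3.35 DD/day.
Duration = 253 / 3.35 = 75.522 ≈ 75.5 days.

75.5 days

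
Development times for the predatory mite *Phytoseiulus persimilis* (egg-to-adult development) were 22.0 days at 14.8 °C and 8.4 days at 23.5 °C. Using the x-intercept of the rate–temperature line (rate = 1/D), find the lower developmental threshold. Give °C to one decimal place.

Equal thermal constants: D₁(T₁ − T_b) = D₂(T₂ − T_b).
22.0·(14.8 − T_b) = 8.4·(23.5 − T_b)
T_b = (22.0·14.8 − 8.4·23.5) / (22.0 − 8.4) = 128.20 / 13.6 = 9.426 °C ≈ 9.4 °C.

9.4 °C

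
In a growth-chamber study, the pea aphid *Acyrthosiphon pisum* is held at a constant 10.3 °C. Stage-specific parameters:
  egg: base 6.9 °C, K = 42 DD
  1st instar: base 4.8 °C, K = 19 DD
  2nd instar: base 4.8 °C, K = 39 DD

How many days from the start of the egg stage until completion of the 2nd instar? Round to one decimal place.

22.9 days

egg: 42 / (10.3 − 6.9) = 42 / 3.4 = 12.353 d.
1st instar: 19 / (10.3 − 4.8) = 19 / 5.5 = 3.455 d.
2nd instar: 39 / (10.3 − 4.8) = 39 / 5.5 = 7.091 d.
Sum = 22.898 ≈ 22.9 days.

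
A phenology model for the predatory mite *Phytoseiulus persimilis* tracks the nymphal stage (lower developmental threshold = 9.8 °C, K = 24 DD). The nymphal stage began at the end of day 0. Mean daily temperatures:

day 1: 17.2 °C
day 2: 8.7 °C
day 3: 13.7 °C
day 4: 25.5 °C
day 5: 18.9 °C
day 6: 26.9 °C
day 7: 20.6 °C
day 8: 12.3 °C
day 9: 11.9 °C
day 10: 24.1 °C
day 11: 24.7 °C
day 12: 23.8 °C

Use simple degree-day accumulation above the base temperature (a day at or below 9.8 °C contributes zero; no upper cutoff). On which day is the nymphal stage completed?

day 4

Daily DD above 9.8 °C: 7.4, 0.0, 3.9, 15.7, 9.1, 17.1, 10.8, 2.5, 2.1, 14.3, 14.9, 14.0.
Cumulative: 7.4, 7.4, 11.3, 27.0, 36.1, 53.2, 64.0, 66.5, 68.6, 82.9, 97.8, 111.8.
The total first reaches 24 DD on day 4.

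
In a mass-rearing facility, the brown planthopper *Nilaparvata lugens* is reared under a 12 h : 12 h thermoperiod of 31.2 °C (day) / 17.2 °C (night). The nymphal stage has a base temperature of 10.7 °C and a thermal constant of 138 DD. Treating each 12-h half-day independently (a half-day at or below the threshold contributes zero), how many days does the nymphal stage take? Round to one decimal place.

10.2 days

Day half: max(0, 31.2 − 10.7) × 0.5 = 20.5 × 0.5 = 10.25 DD.
Night half: max(0, 17.2 − 10.7) × 0.5 = 6.5 × 0.5 = 3.25 DD.
Per 24 h: 13.50 DD/day.
Duration = 138 / 13.50 = 10.222 ≈ 10.2 days.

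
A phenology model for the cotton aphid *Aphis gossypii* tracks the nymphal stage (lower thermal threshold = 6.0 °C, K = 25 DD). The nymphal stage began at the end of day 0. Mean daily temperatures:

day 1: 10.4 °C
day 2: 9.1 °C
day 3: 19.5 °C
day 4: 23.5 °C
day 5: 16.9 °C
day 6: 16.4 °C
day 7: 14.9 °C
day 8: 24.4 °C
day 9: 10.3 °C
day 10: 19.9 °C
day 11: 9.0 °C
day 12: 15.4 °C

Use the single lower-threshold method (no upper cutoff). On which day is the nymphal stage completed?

Daily DD above 6.0 °C: 4.4, 3.1, 13.5, 17.5, 10.9, 10.4, 8.9, 18.4, 4.3, 13.9, 3.0, 9.4.
Cumulative: 4.4, 7.5, 21.0, 38.5, 49.4, 59.8, 68.7, 87.1, 91.4, 105.3, 108.3, 117.7.
The total first reaches 25 DD on day 4.

day 4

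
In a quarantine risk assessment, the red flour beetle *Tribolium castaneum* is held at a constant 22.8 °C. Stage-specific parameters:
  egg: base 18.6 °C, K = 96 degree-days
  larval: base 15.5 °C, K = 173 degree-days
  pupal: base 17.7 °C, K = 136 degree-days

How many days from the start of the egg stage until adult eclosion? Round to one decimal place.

73.2 days

egg: 96 / (22.8 − 18.6) = 96 / 4.2 = 22.857 d.
larval: 173 / (22.8 − 15.5) = 173 / 7.3 = 23.699 d.
pupal: 136 / (22.8 − 17.7) = 136 / 5.1 = 26.667 d.
Sum = 73.222 ≈ 73.2 days.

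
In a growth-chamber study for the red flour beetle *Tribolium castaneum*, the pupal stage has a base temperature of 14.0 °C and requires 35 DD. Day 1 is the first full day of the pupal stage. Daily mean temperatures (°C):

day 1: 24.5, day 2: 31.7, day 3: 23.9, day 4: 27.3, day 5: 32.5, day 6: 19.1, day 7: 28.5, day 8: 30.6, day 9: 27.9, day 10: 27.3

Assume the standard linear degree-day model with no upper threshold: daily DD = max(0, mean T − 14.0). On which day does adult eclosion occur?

day 3

Daily DD above 14.0 °C: 10.5, 17.7, 9.9, 13.3, 18.5, 5.1, 14.5, 16.6, 13.9, 13.3.
Cumulative: 10.5, 28.2, 38.1, 51.4, 69.9, 75.0, 89.5, 106.1, 120.0, 133.3.
The total first reaches 35 DD on day 3.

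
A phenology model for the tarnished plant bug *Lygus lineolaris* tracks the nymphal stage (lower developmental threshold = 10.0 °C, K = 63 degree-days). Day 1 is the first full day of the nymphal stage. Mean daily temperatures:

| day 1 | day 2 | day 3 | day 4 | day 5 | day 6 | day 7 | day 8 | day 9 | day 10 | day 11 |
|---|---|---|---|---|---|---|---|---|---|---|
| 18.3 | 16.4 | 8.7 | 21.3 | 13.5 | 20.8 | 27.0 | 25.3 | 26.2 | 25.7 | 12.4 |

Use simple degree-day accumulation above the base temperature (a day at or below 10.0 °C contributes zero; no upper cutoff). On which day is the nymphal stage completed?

day 8

Daily DD above 10.0 °C: 8.3, 6.4, 0.0, 11.3, 3.5, 10.8, 17.0, 15.3, 16.2, 15.7, 2.4.
Cumulative: 8.3, 14.7, 14.7, 26.0, 29.5, 40.3, 57.3, 72.6, 88.8, 104.5, 106.9.
The total first reaches 63 DD on day 8.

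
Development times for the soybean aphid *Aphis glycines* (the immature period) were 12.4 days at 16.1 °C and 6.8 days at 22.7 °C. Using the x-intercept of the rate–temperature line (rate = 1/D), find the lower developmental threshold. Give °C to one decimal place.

8.1 °C

Linear rate model ⇒ the product D·(T − T_b) is constant across temperatures.
12.4·(16.1 − T_b) = 6.8·(22.7 − T_b)
T_b = (12.4·16.1 − 6.8·22.7) / (12.4 − 6.8) = 45.28 / 5.6 = 8.086 °C ≈ 8.1 °C.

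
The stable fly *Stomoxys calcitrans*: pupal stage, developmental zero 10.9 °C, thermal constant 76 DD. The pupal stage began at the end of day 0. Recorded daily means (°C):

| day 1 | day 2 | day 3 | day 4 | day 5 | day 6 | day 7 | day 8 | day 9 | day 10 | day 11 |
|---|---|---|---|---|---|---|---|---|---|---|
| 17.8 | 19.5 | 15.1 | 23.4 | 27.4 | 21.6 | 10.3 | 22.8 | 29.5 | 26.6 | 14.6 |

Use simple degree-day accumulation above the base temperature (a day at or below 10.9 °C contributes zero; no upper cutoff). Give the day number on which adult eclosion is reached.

Daily DD above 10.9 °C: 6.9, 8.6, 4.2, 12.5, 16.5, 10.7, 0.0, 11.9, 18.6, 15.7, 3.7.
Cumulative: 6.9, 15.5, 19.7, 32.2, 48.7, 59.4, 59.4, 71.3, 89.9, 105.6, 109.3.
The total first reaches 76 DD on day 9.

day 9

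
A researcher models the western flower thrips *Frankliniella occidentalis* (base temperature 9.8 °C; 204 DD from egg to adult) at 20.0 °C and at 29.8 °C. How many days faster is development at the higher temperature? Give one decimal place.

9.8 days

At 20.0 °C: 204 / (20.0 − 9.8) = 204 / 10.2 = 20.000 d.
At 29.8 °C: 204 / (29.8 − 9.8) = 204 / 20.0 = 10.200 d.
Difference = |20.000 − 10.200| = 9.800 ≈ 9.8 days.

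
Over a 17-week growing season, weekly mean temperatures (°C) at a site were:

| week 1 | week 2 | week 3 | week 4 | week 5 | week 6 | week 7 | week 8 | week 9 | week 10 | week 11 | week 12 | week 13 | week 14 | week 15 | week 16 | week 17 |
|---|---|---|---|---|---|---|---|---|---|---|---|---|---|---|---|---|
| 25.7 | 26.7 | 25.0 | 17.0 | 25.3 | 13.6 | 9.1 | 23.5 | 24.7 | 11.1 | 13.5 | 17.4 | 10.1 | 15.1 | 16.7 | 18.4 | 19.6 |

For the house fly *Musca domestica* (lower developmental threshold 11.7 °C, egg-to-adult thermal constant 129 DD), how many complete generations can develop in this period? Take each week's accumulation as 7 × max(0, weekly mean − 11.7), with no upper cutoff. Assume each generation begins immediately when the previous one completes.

Weekly DD (7 × max(0, T̄ − 11.7)): 98.0, 105.0, 93.1, 37.1, 95.2, 13.3, 0.0, 82.6, 91.0, 0.0, 12.6, 39.9, 0.0, 23.8, 35.0, 46.9, 55.3.
Season total = 828.8 DD.
Complete generations = ⌊828.8 / 129⌋ = 6.

6 generations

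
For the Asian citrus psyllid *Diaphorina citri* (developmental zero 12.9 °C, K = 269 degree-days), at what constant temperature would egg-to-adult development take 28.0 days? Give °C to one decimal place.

22.5 °C

Required daily accumulation = 269 / 28.0 = 9.607 DD/day.
T = T_base + 9.607 = 12.9 + 9.607 = 22.507 ≈ 22.5 °C.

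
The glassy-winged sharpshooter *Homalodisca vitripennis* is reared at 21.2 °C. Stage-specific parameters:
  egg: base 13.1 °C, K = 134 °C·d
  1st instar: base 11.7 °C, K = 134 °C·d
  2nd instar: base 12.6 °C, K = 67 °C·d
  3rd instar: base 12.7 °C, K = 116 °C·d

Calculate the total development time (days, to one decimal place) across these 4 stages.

egg: 134 / (21.2 − 13.1) = 134 / 8.1 = 16.543 d.
1st instar: 134 / (21.2 − 11.7) = 134 / 9.5 = 14.105 d.
2nd instar: 67 / (21.2 − 12.6) = 67 / 8.6 = 7.791 d.
3rd instar: 116 / (21.2 − 12.7) = 116 / 8.5 = 13.647 d.
Sum = 52.086 ≈ 52.1 days.

52.1 days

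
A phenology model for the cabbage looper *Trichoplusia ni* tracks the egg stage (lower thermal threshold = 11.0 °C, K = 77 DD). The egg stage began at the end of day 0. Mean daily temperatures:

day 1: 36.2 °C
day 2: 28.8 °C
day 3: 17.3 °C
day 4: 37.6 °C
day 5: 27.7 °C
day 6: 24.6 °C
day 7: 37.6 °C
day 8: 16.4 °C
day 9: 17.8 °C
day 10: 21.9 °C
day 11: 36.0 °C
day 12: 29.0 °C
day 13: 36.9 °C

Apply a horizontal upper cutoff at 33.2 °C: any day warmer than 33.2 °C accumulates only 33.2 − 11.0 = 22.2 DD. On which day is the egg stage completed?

day 5

Daily DD above 11.0 °C (capped at 22.2): 22.2, 17.8, 6.3, 22.2, 16.7, 13.6, 22.2, 5.4, 6.8, 10.9, 22.2, 18.0, 22.2.
Cumulative: 22.2, 40.0, 46.3, 68.5, 85.2, 98.8, 121.0, 126.4, 133.2, 144.1, 166.3, 184.3, 206.5.
The total first reaches 77 DD on day 5.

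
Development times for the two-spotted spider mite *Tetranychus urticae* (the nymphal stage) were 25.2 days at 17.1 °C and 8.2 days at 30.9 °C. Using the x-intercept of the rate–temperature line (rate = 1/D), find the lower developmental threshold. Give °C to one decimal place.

Equal thermal constants: D₁(T₁ − T_b) = D₂(T₂ − T_b).
25.2·(17.1 − T_b) = 8.2·(30.9 − T_b)
T_b = (25.2·17.1 − 8.2·30.9) / (25.2 − 8.2) = 177.54 / 17.0 = 10.444 °C ≈ 10.4 °C.

10.4 °C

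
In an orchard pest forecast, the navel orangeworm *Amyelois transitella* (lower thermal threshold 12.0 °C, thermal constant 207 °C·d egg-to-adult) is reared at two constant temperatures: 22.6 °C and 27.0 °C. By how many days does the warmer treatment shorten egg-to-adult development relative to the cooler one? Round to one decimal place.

At 22.6 °C: 207 / (22.6 − 12.0) = 207 / 10.6 = 19.528 d.
At 27.0 °C: 207 / (27.0 − 12.0) = 207 / 15.0 = 13.800 d.
Difference = |19.528 − 13.800| = 5.728 ≈ 5.7 days.

5.7 days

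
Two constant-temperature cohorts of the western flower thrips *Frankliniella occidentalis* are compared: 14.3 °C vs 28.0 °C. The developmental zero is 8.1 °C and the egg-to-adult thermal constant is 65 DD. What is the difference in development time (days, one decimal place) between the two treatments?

At 14.3 °C: 65 / (14.3 − 8.1) = 65 / 6.2 = 10.484 d.
At 28.0 °C: 65 / (28.0 − 8.1) = 65 / 19.9 = 3.266 d.
Difference = |10.484 − 3.266| = 7.218 ≈ 7.2 days.

7.2 days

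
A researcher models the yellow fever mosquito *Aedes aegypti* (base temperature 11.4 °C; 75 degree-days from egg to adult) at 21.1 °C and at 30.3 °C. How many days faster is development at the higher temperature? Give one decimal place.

3.8 days

At 21.1 °C: 75 / (21.1 − 11.4) = 75 / 9.7 = 7.732 d.
At 30.3 °C: 75 / (30.3 − 11.4) = 75 / 18.9 = 3.968 d.
Difference = |7.732 − 3.968| = 3.764 ≈ 3.8 days.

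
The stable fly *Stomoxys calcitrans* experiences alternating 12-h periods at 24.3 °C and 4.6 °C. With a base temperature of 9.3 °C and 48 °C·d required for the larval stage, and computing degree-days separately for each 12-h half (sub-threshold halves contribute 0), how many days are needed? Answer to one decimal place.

6.4 days

Day half: max(0, 24.3 − 9.3) × 0.5 = 15.0 × 0.5 = 7.50 DD.
Night half: max(0, 4.6 − 9.3) × 0.5 = 0.0 × 0.5 = 0.00 DD.
Per 24 h: 7.50 DD/day.
Duration = 48 / 7.50 = 6.400 ≈ 6.4 days.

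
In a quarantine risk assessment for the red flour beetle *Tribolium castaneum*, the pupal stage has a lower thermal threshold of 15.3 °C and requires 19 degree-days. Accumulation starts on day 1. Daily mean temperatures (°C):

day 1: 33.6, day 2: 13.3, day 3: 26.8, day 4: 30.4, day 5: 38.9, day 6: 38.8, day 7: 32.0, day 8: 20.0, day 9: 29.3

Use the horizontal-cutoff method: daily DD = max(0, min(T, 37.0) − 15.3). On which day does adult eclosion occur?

Daily DD above 15.3 °C (capped at 21.7): 18.3, 0.0, 11.5, 15.1, 21.7, 21.7, 16.7, 4.7, 14.0.
Cumulative: 18.3, 18.3, 29.8, 44.9, 66.6, 88.3, 105.0, 109.7, 123.7.
The total first reaches 19 DD on day 3.

day 3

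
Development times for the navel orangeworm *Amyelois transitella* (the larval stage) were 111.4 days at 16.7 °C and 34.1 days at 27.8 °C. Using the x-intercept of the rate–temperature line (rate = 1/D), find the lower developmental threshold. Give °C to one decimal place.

11.8 °C

Under the model K = D·(T − T_b), so D₁·(T₁ − T_b) = D₂·(T₂ − T_b).
111.4·(16.7 − T_b) = 34.1·(27.8 − T_b)
T_b = (111.4·16.7 − 34.1·27.8) / (111.4 − 34.1) = 912.40 / 77.3 = 11.803 °C ≈ 11.8 °C.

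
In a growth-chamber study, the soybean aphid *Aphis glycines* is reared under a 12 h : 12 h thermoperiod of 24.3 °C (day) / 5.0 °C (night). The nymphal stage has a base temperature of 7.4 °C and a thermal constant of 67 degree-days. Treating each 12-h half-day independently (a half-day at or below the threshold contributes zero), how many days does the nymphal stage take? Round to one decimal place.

7.9 days

Day half: max(0, 24.3 − 7.4) × 0.5 = 16.9 × 0.5 = 8.45 DD.
Night half: max(0, 5.0 − 7.4) × 0.5 = 0.0 × 0.5 = 0.00 DD.
Per 24 h: 8.45 DD/day.
Duration = 67 / 8.45 = 7.929 ≈ 7.9 days.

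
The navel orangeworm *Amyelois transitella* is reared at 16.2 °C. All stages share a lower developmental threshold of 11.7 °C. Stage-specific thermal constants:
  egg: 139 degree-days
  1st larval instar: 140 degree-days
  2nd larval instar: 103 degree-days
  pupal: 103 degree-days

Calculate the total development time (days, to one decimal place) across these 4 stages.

107.8 days

Daily accumulation at 16.2 °C = 16.2 − 11.7 = 4.5 DD/day.
Total K = 139 + 140 + 103 + 103 = 485 DD.
Total duration = 485 / 4.5 = 107.778 ≈ 107.8 days.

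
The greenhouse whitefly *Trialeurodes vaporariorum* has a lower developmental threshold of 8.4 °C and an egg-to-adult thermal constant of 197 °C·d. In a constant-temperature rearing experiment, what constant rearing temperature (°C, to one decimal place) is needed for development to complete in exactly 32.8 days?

14.4 °C

Required daily accumulation = 197 / 32.8 = 6.006 DD/day.
T = T_base + 6.006 = 8.4 + 6.006 = 14.406 ≈ 14.4 °C.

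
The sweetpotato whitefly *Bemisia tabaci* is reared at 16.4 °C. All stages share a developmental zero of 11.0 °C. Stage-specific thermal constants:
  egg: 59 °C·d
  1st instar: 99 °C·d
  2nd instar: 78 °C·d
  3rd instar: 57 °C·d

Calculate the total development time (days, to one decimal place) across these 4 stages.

54.3 days

Daily accumulation at 16.4 °C = 16.4 − 11.0 = 5.4 DD/day.
Total K = 59 + 99 + 78 + 57 = 293 DD.
Total duration = 293 / 5.4 = 54.259 ≈ 54.3 days.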